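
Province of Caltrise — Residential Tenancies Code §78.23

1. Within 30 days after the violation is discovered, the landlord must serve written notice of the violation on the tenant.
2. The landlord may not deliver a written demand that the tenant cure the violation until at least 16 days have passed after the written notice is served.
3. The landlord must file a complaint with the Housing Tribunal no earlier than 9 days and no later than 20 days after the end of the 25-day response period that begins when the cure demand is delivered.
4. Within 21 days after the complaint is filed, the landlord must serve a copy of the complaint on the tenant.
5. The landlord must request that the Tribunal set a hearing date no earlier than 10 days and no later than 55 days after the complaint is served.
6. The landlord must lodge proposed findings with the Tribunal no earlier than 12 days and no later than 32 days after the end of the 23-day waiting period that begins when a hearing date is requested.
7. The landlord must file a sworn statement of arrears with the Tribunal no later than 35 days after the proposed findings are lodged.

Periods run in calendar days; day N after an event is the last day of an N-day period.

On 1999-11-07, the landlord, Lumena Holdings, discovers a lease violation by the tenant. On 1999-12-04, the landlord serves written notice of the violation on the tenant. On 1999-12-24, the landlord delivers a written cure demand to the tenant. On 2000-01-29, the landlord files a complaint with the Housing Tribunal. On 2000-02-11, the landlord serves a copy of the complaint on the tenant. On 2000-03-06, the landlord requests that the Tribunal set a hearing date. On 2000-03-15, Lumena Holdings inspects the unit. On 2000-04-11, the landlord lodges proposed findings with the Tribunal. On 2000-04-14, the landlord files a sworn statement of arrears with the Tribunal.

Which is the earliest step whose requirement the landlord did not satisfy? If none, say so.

Step 1 — counting 30 days from 1999-11-07 (when the violation is discovered) gives a deadline of 1999-12-07; 1999-12-04 is within that limit.
Step 2 — must wait 16 days from 1999-12-04 (when the written notice is served), so not before 1999-12-20; 1999-12-24 is on or after that date.
Step 3 — 9 and 20 days from 2000-01-18 (end of the 25-day response period, which began when the cure demand is delivered on 1999-12-24) are 2000-01-27 and 2000-02-07 respectively; done 2000-01-29 — within the window.
Step 4 — counting 21 days from 2000-01-29 (when the complaint is filed) gives a deadline of 2000-02-19; 2000-02-11 is within that limit.
Step 5 — 10 and 55 days from 2000-02-11 (when the complaint is served) are 2000-02-21 and 2000-04-06 respectively; 2000-03-06 falls inside that range.
Step 6 — 12 and 32 days from 2000-03-29 (end of the 23-day waiting period, which began when a hearing date is requested on 2000-03-06) are 2000-04-10 and 2000-04-30 respectively; done 2000-04-11 — within the window.
Step 7 — counting 35 days from 2000-04-11 (when the proposed findings are lodged) gives a deadline of 2000-05-16; 2000-04-14 is within that limit.

None — every step was satisfied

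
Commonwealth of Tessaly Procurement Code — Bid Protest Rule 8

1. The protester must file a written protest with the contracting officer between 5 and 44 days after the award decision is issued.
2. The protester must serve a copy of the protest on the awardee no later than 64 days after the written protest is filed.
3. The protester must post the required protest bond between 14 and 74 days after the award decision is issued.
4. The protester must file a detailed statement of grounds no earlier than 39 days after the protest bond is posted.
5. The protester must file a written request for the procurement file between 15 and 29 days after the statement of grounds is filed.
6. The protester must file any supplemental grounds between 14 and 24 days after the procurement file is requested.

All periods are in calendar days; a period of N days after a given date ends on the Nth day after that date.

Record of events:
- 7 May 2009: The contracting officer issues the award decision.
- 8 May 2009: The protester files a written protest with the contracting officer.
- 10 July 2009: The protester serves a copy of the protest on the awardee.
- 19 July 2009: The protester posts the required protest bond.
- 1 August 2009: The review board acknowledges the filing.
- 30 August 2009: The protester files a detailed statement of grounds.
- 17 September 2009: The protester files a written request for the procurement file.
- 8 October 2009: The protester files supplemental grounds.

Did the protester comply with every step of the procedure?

No

Step 1: the window is 5–44 days after 7 May 2009 (when the award decision is issued), so 12 May 2009 through 20 June 2009; done 8 May 2009 — 4 days before the window opened.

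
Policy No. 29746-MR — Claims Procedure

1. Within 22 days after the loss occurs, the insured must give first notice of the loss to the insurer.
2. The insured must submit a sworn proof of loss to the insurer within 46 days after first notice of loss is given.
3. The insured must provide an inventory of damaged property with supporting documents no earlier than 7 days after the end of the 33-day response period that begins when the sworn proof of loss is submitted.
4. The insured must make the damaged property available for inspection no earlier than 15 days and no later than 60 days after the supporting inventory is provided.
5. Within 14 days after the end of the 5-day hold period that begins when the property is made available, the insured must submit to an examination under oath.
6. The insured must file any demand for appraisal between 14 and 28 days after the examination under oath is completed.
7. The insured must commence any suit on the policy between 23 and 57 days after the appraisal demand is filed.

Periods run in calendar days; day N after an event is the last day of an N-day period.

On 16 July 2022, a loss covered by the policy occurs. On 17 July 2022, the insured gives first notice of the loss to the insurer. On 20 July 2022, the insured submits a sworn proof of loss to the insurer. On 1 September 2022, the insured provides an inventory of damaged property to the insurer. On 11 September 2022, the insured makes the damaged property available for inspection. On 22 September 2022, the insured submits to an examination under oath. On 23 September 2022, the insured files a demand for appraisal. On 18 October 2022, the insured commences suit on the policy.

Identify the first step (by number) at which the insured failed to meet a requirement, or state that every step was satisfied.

Step 1 — counting 22 days from 16 July 2022 (when the loss occurs) gives a deadline of 7 August 2022; 17 July 2022 is within that limit.
Step 2 — counting 46 days from 17 July 2022 (when first notice of loss is given) gives a deadline of 1 September 2022; completed 20 July 2022, before the deadline.
Step 3 — must wait 7 days from 22 August 2022 (end of the 33-day response period, which began when the sworn proof of loss is submitted on 20 July 2022), so not before 29 August 2022; done 1 September 2022 — permitted.
Step 4 — 15 and 60 days from 1 September 2022 (when the supporting inventory is provided) are 16 September 2022 and 31 October 2022 respectively; 11 September 2022 is 5 days too early.
The procedure was therefore not followed at step 4.

Step 4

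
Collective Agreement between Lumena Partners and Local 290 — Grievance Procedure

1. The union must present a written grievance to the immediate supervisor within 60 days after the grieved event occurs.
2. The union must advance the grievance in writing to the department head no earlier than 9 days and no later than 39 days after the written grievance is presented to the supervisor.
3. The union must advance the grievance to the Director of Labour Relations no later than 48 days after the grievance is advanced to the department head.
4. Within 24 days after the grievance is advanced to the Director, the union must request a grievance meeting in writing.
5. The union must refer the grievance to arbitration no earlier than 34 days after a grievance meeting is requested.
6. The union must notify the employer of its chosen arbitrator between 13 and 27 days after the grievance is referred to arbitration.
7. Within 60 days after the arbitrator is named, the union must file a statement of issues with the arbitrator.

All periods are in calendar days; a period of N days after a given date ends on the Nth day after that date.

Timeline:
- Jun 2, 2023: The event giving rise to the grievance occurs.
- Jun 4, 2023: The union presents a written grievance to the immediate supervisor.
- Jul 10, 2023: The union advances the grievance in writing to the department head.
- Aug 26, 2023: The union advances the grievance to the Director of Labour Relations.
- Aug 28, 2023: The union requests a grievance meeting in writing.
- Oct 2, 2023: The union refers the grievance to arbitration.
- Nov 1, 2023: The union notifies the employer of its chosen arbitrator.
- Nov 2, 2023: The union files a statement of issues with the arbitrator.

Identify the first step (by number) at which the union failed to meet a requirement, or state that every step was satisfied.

Step 6

(1) due by Jun 2, 2023 + 60 days = Aug 1, 2023; completed Jun 4, 2023, before the deadline.
(2) the permitted window runs from Jun 4, 2023 + 9 = Jun 13, 2023 to Jun 4, 2023 + 39 = Jul 13, 2023; done Jul 10, 2023 — within the window.
(3) due by Jul 10, 2023 + 48 days = Aug 27, 2023; done Aug 26, 2023 — timely.
(4) due by Aug 26, 2023 + 24 days = Sep 19, 2023; Aug 28, 2023 is within that limit.
(5) permitted from Aug 28, 2023 + 34 days = Oct 1, 2023 onward; done Oct 2, 2023, after the minimum wait.
(6) the permitted window runs from Oct 2, 2023 + 13 = Oct 15, 2023 to Oct 2, 2023 + 27 = Oct 29, 2023; done Nov 1, 2023 — 3 days after the window closed.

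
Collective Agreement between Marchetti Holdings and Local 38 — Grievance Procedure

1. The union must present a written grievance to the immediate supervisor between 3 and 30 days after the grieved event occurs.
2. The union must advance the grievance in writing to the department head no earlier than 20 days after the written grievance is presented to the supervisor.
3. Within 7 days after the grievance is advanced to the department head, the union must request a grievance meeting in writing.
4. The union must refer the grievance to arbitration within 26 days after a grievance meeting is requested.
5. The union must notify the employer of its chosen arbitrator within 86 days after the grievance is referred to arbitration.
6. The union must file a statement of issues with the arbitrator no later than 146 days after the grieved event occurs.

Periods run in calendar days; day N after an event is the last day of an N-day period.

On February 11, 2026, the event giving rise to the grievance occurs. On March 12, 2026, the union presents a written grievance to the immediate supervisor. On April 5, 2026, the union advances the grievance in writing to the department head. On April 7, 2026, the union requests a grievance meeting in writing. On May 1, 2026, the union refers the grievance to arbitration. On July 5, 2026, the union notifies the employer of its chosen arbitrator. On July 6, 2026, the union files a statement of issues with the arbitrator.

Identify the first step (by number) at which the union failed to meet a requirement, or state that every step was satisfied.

Step 1: the window is 3–30 days after February 11, 2026 (when the grieved event occurs), so February 14, 2026 through March 13, 2026; March 12, 2026 falls inside that range.
Step 2: the earliest permitted date is 20 days after March 12, 2026 (when the written grievance is presented to the supervisor), i.e. April 1, 2026; April 5, 2026 is on or after that date.
Step 3: 7 days after April 5, 2026 (when the grievance is advanced to the department head) is April 12, 2026; done April 7, 2026 — timely.
Step 4: 26 days after April 7, 2026 (when a grievance meeting is requested) is May 3, 2026; done May 1, 2026 — timely.
Step 5: 86 days after May 1, 2026 (when the grievance is referred to arbitration) is July 26, 2026; completed July 5, 2026, before the deadline.
Step 6: 146 days after February 11, 2026 (when the grieved event occurs) is July 7, 2026; July 6, 2026 is within that limit.

None — every step was satisfied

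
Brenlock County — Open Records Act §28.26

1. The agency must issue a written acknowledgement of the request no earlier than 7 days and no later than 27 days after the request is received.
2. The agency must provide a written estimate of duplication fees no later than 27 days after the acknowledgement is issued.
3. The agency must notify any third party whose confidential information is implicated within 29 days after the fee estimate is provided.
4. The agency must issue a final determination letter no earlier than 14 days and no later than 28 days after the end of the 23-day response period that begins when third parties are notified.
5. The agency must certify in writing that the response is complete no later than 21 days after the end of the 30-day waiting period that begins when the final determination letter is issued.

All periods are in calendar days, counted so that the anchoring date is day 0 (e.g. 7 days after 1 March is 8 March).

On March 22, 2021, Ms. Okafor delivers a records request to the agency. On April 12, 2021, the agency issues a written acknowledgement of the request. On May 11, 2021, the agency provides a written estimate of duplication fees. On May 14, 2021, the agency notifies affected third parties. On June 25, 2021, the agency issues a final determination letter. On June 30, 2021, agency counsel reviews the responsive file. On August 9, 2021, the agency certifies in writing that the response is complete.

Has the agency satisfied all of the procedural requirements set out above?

No

Step 1: the window is 7–27 days after March 22, 2021 (when the request is received), so March 29, 2021 through April 18, 2021; done April 12, 2021 — within the window.
Step 2: 27 days after April 12, 2021 (when the acknowledgement is issued) is May 9, 2021; done May 11, 2021 — 2 days late.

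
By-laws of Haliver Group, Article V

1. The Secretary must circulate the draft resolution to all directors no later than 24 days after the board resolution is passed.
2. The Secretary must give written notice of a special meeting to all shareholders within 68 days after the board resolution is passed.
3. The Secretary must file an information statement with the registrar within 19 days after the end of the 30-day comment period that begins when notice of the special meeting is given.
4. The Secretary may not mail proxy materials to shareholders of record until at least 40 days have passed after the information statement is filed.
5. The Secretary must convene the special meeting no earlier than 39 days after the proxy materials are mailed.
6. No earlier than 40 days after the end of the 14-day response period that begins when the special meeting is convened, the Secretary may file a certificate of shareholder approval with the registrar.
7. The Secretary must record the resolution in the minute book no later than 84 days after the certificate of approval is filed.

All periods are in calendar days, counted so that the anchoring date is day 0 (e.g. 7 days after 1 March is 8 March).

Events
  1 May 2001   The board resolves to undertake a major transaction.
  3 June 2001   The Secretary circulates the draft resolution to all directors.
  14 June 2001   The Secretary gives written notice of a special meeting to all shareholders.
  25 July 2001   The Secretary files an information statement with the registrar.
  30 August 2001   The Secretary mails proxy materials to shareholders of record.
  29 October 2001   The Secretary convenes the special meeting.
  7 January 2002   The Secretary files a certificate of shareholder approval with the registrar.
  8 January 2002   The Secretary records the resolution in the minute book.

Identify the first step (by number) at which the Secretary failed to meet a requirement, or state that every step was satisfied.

Step 1

Step 1 — counting 24 days from 1 May 2001 (when the board resolution is passed) gives a deadline of 25 May 2001; not done until 3 June 2001, 9 days after the deadline.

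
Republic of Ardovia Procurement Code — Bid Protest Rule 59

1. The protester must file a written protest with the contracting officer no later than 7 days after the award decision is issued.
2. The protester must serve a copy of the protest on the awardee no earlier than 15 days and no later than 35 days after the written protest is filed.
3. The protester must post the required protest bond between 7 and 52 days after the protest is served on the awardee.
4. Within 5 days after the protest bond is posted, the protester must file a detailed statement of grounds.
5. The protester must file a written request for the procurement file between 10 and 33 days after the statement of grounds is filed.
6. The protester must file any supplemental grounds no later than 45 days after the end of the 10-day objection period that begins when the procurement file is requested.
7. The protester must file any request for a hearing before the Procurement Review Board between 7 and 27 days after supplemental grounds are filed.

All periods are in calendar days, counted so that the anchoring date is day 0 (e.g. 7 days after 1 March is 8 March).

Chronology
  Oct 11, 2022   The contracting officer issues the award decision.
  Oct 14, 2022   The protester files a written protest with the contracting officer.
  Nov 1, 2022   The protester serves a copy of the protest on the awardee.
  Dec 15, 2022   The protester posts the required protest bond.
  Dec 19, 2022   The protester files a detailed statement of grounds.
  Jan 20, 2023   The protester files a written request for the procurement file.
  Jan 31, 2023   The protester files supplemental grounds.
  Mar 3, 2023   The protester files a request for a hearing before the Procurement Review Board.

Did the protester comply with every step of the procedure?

Step 1: 7 days after Oct 11, 2022 (when the award decision is issued) is Oct 18, 2022; Oct 14, 2022 is within that limit.
Step 2: the window is 15–35 days after Oct 14, 2022 (when the written protest is filed), so Oct 29, 2022 through Nov 18, 2022; done Nov 1, 2022 — within the window.
Step 3: the window is 7–52 days after Nov 1, 2022 (when the protest is served on the awardee), so Nov 8, 2022 through Dec 23, 2022; done Dec 15, 2022 — within the window.
Step 4: 5 days after Dec 15, 2022 (when the protest bond is posted) is Dec 20, 2022; Dec 19, 2022 is within that limit.
Step 5: the window is 10–33 days after Dec 19, 2022 (when the statement of grounds is filed), so Dec 29, 2022 through Jan 21, 2023; done Jan 20, 2023, which is between those dates.
Step 6: 45 days after Jan 30, 2023 (end of the 10-day objection period, which began when the procurement file is requested on Jan 20, 2023) is Mar 16, 2023; completed Jan 31, 2023, before the deadline.
Step 7: the window is 7–27 days after Jan 31, 2023 (when supplemental grounds are filed), so Feb 7, 2023 through Feb 27, 2023; Mar 3, 2023 is 4 days past the end of the window.
The analysis stops there.

No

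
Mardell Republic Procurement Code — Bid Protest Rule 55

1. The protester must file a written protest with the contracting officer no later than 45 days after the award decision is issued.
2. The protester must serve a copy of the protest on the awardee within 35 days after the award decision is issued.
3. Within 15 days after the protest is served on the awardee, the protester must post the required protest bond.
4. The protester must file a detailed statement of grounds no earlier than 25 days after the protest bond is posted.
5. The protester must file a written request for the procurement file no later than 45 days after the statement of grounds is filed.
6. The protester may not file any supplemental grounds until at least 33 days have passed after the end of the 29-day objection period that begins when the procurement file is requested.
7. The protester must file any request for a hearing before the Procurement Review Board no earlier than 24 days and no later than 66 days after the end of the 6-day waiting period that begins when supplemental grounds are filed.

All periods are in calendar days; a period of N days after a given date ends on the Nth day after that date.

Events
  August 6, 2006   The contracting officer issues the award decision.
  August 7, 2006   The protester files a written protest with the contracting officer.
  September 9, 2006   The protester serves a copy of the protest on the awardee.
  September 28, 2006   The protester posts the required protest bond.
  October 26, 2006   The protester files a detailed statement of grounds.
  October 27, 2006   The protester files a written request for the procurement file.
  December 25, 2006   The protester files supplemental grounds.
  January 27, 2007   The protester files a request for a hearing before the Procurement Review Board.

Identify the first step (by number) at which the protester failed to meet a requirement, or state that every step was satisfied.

(1) due by August 6, 2006 + 45 days = September 20, 2006; August 7, 2006 is within that limit.
(2) due by August 6, 2006 + 35 days = September 10, 2006; done September 9, 2006 — timely.
(3) due by September 9, 2006 + 15 days = September 24, 2006; done September 28, 2006 — 4 days late.
No need to go further; step 3 was not satisfied.

Step 3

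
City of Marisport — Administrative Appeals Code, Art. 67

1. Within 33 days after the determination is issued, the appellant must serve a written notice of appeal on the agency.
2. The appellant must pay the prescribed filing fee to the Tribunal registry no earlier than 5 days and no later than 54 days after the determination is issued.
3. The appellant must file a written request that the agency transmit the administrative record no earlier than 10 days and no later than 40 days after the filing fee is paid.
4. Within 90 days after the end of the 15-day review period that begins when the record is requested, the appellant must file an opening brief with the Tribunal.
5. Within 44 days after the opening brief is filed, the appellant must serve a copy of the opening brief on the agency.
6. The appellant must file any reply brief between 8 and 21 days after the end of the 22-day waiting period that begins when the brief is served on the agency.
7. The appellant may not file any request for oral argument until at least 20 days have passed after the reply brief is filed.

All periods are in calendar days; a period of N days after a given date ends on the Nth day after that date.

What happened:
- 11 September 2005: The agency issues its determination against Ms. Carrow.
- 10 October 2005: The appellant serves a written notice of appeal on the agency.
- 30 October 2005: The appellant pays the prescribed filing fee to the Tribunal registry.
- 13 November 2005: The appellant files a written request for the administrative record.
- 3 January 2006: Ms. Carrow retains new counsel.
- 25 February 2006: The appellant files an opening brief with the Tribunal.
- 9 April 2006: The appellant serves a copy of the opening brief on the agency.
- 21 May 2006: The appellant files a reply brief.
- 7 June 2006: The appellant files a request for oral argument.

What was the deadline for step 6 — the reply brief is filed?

The brief is served on the agency on 9 April 2006; the 22-day waiting period therefore ends 1 May 2006, and step 6 runs from that date. The window is 8–21 days after 1 May 2006; it closes on 22 May 2006.

22 May 2006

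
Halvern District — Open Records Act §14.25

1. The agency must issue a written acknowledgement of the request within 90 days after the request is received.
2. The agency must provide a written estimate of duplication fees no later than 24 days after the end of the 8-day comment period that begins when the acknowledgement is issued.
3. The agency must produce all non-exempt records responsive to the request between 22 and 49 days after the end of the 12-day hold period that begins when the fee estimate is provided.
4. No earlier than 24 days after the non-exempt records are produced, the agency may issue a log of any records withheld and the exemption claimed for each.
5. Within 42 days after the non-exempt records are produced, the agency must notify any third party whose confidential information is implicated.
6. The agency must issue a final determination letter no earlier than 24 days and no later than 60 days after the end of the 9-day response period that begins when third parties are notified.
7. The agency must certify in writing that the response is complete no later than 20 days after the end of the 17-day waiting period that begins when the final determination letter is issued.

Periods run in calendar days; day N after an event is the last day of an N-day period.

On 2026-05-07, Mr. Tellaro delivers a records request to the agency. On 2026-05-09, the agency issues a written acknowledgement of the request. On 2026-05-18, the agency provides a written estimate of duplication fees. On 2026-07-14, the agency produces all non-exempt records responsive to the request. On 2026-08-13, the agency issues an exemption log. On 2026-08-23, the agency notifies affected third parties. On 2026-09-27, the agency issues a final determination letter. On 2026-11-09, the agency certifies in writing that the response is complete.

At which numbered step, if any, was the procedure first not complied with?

Step 1: 90 days after 2026-05-07 (when the request is received) is 2026-08-05; completed 2026-05-09, before the deadline.
Step 2: 24 days after 2026-05-17 (end of the 8-day comment period, which began when the acknowledgement is issued on 2026-05-09) is 2026-06-10; completed 2026-05-18, before the deadline.
Step 3: the window is 22–49 days after 2026-05-30 (end of the 12-day hold period, which began when the fee estimate is provided on 2026-05-18), so 2026-06-21 through 2026-07-18; done 2026-07-14 — within the window.
Step 4: the earliest permitted date is 24 days after 2026-07-14 (when the non-exempt records are produced), i.e. 2026-08-07; 2026-08-13 is on or after that date.
Step 5: 42 days after 2026-07-14 (when the non-exempt records are produced) is 2026-08-25; completed 2026-08-23, before the deadline.
Step 6: the window is 24–60 days after 2026-09-01 (end of the 9-day response period, which began when third parties are notified on 2026-08-23), so 2026-09-25 through 2026-10-31; 2026-09-27 falls inside that range.
Step 7: 20 days after 2026-10-14 (end of the 17-day waiting period, which began when the final determination letter is issued on 2026-09-27) is 2026-11-03; not done until 2026-11-09, 6 days after the deadline.
Later steps need not be reached.

Step 7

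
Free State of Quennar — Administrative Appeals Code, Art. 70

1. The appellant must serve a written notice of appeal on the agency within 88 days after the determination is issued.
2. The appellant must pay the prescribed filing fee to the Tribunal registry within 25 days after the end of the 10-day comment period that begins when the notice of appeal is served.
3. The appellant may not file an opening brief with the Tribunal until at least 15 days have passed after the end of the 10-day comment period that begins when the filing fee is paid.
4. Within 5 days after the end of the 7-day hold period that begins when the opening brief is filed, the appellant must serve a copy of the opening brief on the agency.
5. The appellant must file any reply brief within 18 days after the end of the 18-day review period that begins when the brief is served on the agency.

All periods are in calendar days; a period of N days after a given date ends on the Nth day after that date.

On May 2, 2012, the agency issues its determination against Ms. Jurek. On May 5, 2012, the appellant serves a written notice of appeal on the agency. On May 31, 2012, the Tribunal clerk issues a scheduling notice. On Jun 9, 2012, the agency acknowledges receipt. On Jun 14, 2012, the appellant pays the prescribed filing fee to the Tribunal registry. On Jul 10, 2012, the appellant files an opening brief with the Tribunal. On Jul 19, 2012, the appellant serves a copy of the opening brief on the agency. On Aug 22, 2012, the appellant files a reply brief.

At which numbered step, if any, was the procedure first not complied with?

Step 2

(1) due by May 2, 2012 + 88 days = Jul 29, 2012; completed May 5, 2012, before the deadline.
(2) due by May 15, 2012 + 25 days = Jun 9, 2012; done Jun 14, 2012 — 5 days late.
The procedure was therefore not followed at step 2.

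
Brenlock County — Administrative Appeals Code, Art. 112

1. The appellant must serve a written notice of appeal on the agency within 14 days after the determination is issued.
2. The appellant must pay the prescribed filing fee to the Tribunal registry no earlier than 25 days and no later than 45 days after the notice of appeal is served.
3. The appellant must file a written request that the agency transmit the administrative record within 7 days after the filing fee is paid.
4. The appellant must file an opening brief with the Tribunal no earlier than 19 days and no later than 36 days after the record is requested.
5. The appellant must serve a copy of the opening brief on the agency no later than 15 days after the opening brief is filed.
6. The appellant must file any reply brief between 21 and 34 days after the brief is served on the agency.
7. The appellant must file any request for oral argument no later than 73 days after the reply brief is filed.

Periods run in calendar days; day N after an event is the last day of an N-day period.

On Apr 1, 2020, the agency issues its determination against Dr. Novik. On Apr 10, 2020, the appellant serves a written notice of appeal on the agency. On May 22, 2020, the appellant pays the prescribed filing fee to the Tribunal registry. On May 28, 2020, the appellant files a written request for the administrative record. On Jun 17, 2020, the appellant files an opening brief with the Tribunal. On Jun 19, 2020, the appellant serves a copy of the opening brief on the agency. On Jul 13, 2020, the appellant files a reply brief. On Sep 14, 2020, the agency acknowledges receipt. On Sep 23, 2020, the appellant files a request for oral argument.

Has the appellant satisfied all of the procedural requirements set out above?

Yes

(1) due by Apr 1, 2020 + 14 days = Apr 15, 2020; done Apr 10, 2020 — timely.
(2) the permitted window runs from Apr 10, 2020 + 25 = May 5, 2020 to Apr 10, 2020 + 45 = May 25, 2020; done May 22, 2020 — within the window.
(3) due by May 22, 2020 + 7 days = May 29, 2020; completed May 28, 2020, before the deadline.
(4) the permitted window runs from May 28, 2020 + 19 = Jun 16, 2020 to May 28, 2020 + 36 = Jul 3, 2020; done Jun 17, 2020, which is between those dates.
(5) due by Jun 17, 2020 + 15 days = Jul 2, 2020; completed Jun 19, 2020, before the deadline.
(6) the permitted window runs from Jun 19, 2020 + 21 = Jul 10, 2020 to Jun 19, 2020 + 34 = Jul 23, 2020; done Jul 13, 2020, which is between those dates.
(7) due by Jul 13, 2020 + 73 days = Sep 24, 2020; done Sep 23, 2020 — timely.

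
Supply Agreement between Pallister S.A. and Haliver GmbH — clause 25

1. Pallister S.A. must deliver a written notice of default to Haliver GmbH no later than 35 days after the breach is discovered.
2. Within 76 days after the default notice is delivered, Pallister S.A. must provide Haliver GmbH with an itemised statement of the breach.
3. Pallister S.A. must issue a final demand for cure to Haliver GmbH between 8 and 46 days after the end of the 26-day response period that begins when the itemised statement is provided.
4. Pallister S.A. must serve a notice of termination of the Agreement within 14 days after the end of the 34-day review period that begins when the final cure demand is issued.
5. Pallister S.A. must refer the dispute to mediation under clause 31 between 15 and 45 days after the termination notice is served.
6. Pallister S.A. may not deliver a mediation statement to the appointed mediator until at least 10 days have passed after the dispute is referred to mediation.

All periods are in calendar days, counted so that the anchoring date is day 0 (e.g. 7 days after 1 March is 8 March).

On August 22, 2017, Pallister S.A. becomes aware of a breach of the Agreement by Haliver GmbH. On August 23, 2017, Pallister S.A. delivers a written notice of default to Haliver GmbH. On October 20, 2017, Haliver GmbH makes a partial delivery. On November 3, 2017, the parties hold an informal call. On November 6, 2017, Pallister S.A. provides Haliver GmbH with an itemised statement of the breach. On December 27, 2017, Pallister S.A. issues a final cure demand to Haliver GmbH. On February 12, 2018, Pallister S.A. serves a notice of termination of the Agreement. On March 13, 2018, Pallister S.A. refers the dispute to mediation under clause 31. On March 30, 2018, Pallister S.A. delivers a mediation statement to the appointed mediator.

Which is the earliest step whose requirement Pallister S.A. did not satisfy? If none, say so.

Step 1: 35 days after August 22, 2017 (when the breach is discovered) is September 26, 2017; August 23, 2017 is within that limit.
Step 2: 76 days after August 23, 2017 (when the default notice is delivered) is November 7, 2017; done November 6, 2017 — timely.
Step 3: the window is 8–46 days after December 2, 2017 (end of the 26-day response period, which began when the itemised statement is provided on November 6, 2017), so December 10, 2017 through January 17, 2018; December 27, 2017 falls inside that range.
Step 4: 14 days after January 30, 2018 (end of the 34-day review period, which began when the final cure demand is issued on December 27, 2017) is February 13, 2018; completed February 12, 2018, before the deadline.
Step 5: the window is 15–45 days after February 12, 2018 (when the termination notice is served), so February 27, 2018 through March 29, 2018; done March 13, 2018 — within the window.
Step 6: the earliest permitted date is 10 days after March 13, 2018 (when the dispute is referred to mediation), i.e. March 23, 2018; done March 30, 2018 — permitted.

None — every step was satisfied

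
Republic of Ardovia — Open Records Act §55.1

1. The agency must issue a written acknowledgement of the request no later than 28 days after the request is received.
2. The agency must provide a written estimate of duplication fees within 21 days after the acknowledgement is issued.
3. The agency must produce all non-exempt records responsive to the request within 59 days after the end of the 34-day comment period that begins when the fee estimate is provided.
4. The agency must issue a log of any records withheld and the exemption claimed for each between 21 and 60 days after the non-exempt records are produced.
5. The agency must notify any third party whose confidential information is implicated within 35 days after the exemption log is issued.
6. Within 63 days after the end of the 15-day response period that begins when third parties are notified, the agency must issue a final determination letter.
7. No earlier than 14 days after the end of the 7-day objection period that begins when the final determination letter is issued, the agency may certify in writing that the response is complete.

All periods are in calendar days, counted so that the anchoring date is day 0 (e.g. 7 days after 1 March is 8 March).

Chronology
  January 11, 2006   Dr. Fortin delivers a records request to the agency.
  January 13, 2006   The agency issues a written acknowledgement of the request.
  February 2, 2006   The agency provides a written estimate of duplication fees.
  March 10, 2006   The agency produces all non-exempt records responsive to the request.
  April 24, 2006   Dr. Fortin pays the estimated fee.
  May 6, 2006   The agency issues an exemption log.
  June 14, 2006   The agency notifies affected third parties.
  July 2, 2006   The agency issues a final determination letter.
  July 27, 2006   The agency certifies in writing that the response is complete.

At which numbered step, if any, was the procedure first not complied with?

Step 5

Step 1: 28 days after January 11, 2006 (when the request is received) is February 8, 2006; January 13, 2006 is within that limit.
Step 2: 21 days after January 13, 2006 (when the acknowledgement is issued) is February 3, 2006; done February 2, 2006 — timely.
Step 3: 59 days after March 8, 2006 (end of the 34-day comment period, which began when the fee estimate is provided on February 2, 2006) is May 6, 2006; done March 10, 2006 — timely.
Step 4: the window is 21–60 days after March 10, 2006 (when the non-exempt records are produced), so March 31, 2006 through May 9, 2006; done May 6, 2006, which is between those dates.
Step 5: 35 days after May 6, 2006 (when the exemption log is issued) is June 10, 2006; done June 14, 2006 — 4 days late.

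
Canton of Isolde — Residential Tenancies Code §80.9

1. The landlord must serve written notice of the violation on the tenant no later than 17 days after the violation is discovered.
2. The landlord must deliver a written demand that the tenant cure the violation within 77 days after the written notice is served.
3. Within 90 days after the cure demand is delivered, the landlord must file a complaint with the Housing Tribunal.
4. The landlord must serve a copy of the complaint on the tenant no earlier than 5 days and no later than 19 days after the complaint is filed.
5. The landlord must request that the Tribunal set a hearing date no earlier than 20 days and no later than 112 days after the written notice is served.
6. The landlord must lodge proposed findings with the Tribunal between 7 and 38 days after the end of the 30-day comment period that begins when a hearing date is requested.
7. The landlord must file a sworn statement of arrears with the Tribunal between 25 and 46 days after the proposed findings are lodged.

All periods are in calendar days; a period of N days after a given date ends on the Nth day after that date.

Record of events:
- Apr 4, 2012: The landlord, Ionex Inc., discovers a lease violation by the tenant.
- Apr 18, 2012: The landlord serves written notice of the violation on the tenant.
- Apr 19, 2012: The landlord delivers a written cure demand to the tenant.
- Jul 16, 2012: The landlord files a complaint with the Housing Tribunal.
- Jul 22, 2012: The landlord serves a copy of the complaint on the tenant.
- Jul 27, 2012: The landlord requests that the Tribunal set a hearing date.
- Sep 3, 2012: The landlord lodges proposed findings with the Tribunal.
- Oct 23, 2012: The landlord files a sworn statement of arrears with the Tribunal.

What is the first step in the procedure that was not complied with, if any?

Step 1: 17 days after Apr 4, 2012 (when the violation is discovered) is Apr 21, 2012; Apr 18, 2012 is within that limit.
Step 2: 77 days after Apr 18, 2012 (when the written notice is served) is Jul 4, 2012; Apr 19, 2012 is within that limit.
Step 3: 90 days after Apr 19, 2012 (when the cure demand is delivered) is Jul 18, 2012; done Jul 16, 2012 — timely.
Step 4: the window is 5–19 days after Jul 16, 2012 (when the complaint is filed), so Jul 21, 2012 through Aug 4, 2012; done Jul 22, 2012, which is between those dates.
Step 5: the window is 20–112 days after Apr 18, 2012 (when the written notice is served), so May 8, 2012 through Aug 8, 2012; Jul 27, 2012 falls inside that range.
Step 6: the window is 7–38 days after Aug 26, 2012 (end of the 30-day comment period, which began when a hearing date is requested on Jul 27, 2012), so Sep 2, 2012 through Oct 3, 2012; Sep 3, 2012 falls inside that range.
Step 7: the window is 25–46 days after Sep 3, 2012 (when the proposed findings are lodged), so Sep 28, 2012 through Oct 19, 2012; Oct 23, 2012 is 4 days past the end of the window.
Later steps need not be reached.

Step 7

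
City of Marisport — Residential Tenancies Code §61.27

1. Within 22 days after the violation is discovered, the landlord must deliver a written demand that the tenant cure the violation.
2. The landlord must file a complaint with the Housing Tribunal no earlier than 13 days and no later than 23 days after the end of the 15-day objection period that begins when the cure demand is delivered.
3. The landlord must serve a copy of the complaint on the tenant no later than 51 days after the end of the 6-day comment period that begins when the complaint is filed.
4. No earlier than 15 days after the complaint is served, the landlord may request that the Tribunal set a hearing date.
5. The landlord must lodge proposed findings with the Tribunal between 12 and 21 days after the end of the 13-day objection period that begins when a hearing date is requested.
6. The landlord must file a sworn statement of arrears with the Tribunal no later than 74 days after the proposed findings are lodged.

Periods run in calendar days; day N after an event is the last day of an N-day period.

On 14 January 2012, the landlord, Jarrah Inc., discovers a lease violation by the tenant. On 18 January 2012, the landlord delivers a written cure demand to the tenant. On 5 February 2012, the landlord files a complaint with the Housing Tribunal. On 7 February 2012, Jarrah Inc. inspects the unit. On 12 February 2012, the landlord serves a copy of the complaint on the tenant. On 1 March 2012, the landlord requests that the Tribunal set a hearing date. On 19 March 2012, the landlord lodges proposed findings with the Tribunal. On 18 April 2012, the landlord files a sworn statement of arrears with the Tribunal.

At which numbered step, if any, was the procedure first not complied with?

Step 2

(1) due by 14 January 2012 + 22 days = 5 February 2012; completed 18 January 2012, before the deadline.
(2) the permitted window runs from 2 February 2012 + 13 = 15 February 2012 to 2 February 2012 + 23 = 25 February 2012; 5 February 2012 is 10 days too early.
The procedure was therefore not followed at step 2.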